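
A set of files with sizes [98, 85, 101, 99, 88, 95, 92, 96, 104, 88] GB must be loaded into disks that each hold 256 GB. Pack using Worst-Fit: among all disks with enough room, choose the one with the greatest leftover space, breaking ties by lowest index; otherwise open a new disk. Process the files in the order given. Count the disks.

5 disks

98 GB → disk 1 (remaining 158 GB)
85 GB → disk 1 (remaining 73 GB)
101 GB → disk 2 (remaining 155 GB)
99 GB → disk 2 (remaining 56 GB)
88 GB → disk 3 (remaining 168 GB)
95 GB → disk 3 (remaining 73 GB)
92 GB → disk 4 (remaining 164 GB)
96 GB → disk 4 (remaining 68 GB)
104 GB → disk 5 (remaining 152 GB)
88 GB → disk 5 (remaining 64 GB)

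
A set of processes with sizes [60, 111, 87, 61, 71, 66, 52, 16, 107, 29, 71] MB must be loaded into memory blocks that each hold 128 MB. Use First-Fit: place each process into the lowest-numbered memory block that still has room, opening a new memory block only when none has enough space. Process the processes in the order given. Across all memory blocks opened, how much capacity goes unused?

Put 60 MB in memory block 1; 68 MB remain.
Put 111 MB in memory block 2; 17 MB remain.
Put 87 MB in memory block 3; 41 MB remain.
Put 61 MB in memory block 1; 7 MB remain.
Put 71 MB in memory block 4; 57 MB remain.
Put 66 MB in memory block 5; 62 MB remain.
Put 52 MB in memory block 4; 5 MB remain.
Put 16 MB in memory block 2; 1 MB remain.
Put 107 MB in memory block 6; 21 MB remain.
Put 29 MB in memory block 3; 12 MB remain.
Put 71 MB in memory block 7; 57 MB remain.
7 memory blocks × 128 MB = 896 MB; used 731 MB; unused 165 MB.

165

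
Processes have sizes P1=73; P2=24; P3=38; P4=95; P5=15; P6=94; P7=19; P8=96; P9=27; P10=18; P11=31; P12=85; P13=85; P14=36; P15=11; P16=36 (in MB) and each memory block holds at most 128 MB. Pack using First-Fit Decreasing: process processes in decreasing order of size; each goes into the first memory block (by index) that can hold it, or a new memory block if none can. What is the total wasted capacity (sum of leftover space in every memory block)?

113

Sorted descending: 96, 95, 94, 85, 85, 73, 38, 36, 36, 31, 27, 24, 19, 18, 15, 11.
memory block 1: place 96 MB, 32 MB left
memory block 2: place 95 MB, 33 MB left
memory block 3: place 94 MB, 34 MB left
memory block 4: place 85 MB, 43 MB left
memory block 5: place 85 MB, 43 MB left
memory block 6: place 73 MB, 55 MB left
memory block 4: place 38 MB, 5 MB left
memory block 5: place 36 MB, 7 MB left
memory block 6: place 36 MB, 19 MB left
memory block 1: place 31 MB, 1 MB left
memory block 2: place 27 MB, 6 MB left
memory block 3: place 24 MB, 10 MB left
memory block 6: place 19 MB, 0 MB left
memory block 7: place 18 MB, 110 MB left
memory block 7: place 15 MB, 95 MB left
memory block 7: place 11 MB, 84 MB left
7 memory blocks × 128 MB = 896 MB; used 783 MB; unused 113 MB.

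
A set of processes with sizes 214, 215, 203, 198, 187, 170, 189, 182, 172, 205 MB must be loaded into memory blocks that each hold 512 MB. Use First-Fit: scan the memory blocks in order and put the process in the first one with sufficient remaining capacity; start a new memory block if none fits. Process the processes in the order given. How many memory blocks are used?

5 memory blocks

Put 214 MB in memory block 1; 298 MB remain.
Put 215 MB in memory block 1; 83 MB remain.
Put 203 MB in memory block 2; 309 MB remain.
Put 198 MB in memory block 2; 111 MB remain.
Put 187 MB in memory block 3; 325 MB remain.
Put 170 MB in memory block 3; 155 MB remain.
Put 189 MB in memory block 4; 323 MB remain.
Put 182 MB in memory block 4; 141 MB remain.
Put 172 MB in memory block 5; 340 MB remain.
Put 205 MB in memory block 5; 135 MB remain.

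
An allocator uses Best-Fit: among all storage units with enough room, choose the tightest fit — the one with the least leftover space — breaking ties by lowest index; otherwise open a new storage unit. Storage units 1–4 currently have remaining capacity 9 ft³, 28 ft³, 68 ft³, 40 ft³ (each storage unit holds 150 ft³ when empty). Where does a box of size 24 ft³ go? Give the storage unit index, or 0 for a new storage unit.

Storage units with room: storage unit 2 (28 ft³), storage unit 3 (68 ft³), storage unit 4 (40 ft³).
Tightest fit is storage unit 2 with 28 ft³ free.

2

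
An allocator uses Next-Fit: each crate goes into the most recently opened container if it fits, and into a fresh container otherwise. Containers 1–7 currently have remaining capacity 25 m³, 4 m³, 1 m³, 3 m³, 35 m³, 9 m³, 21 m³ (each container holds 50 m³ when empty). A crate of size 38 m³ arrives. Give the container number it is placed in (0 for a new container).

Next-Fit only looks at container 7, which has 21 m³ free.
38 m³ does not fit, so a new container is opened.

0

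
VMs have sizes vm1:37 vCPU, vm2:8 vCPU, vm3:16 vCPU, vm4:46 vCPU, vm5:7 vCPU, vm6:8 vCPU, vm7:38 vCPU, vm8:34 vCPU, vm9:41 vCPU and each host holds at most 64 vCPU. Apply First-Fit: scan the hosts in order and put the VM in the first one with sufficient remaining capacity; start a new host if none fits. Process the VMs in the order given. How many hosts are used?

Put vm1 (37 vCPU) in host 1; 27 vCPU remain.
Put vm2 (8 vCPU) in host 1; 19 vCPU remain.
Put vm3 (16 vCPU) in host 1; 3 vCPU remain.
Put vm4 (46 vCPU) in host 2; 18 vCPU remain.
Put vm5 (7 vCPU) in host 2; 11 vCPU remain.
Put vm6 (8 vCPU) in host 2; 3 vCPU remain.
Put vm7 (38 vCPU) in host 3; 26 vCPU remain.
Put vm8 (34 vCPU) in host 4; 30 vCPU remain.
Put vm9 (41 vCPU) in host 5; 23 vCPU remain.
Final hosts: [37,8,16] [46,7,8] [38] [34] [41].

5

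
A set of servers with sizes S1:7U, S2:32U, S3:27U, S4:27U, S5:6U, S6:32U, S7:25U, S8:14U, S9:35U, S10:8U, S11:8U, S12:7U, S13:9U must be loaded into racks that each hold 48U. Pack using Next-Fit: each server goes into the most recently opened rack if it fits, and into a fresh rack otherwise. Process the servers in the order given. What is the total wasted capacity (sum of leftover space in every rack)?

Put S1 (7U) in rack 1; 41U remain.
Put S2 (32U) in rack 1; 9U remain.
Put S3 (27U) in rack 2; 21U remain.
Put S4 (27U) in rack 3; 21U remain.
Put S5 (6U) in rack 3; 15U remain.
Put S6 (32U) in rack 4; 16U remain.
Put S7 (25U) in rack 5; 23U remain.
Put S8 (14U) in rack 5; 9U remain.
Put S9 (35U) in rack 6; 13U remain.
Put S10 (8U) in rack 6; 5U remain.
Put S11 (8U) in rack 7; 40U remain.
Put S12 (7U) in rack 7; 33U remain.
Put S13 (9U) in rack 7; 24U remain.
7 racks × 48U = 336U; used 237U; unused 99U.

99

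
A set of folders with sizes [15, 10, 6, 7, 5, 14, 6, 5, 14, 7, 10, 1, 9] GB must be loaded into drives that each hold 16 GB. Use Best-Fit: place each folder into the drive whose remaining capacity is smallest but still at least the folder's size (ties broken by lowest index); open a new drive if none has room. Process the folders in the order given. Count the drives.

8

drive 1: place 15 GB, 1 GB left
drive 2: place 10 GB, 6 GB left
drive 2: place 6 GB, 0 GB left
drive 3: place 7 GB, 9 GB left
drive 3: place 5 GB, 4 GB left
drive 4: place 14 GB, 2 GB left
drive 5: place 6 GB, 10 GB left
drive 5: place 5 GB, 5 GB left
drive 6: place 14 GB, 2 GB left
drive 7: place 7 GB, 9 GB left
drive 8: place 10 GB, 6 GB left
drive 1: place 1 GB, 0 GB left
drive 7: place 9 GB, 0 GB left
Final drives: [15,1] [10,6] [7,5] [14] [6,5] [14] [7,9] [10].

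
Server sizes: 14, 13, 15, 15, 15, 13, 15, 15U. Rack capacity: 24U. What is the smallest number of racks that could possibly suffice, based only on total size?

5 racks

Total size = 14 + 13 + 15 + 15 + 15 + 13 + 15 + 15 = 115U.
⌈115 / 24⌉ = 5.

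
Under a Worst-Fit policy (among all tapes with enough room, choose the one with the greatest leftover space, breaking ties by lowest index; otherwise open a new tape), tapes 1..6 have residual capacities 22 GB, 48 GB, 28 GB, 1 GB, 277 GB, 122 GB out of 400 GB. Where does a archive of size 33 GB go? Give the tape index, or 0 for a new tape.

Tapes with room: tape 2 (48 GB), tape 5 (277 GB), tape 6 (122 GB).
Most room is tape 5 with 277 GB free.

5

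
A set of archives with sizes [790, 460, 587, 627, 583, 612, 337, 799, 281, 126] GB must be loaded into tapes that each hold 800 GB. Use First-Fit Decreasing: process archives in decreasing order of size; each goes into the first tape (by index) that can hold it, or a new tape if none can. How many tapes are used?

Sorted descending: 799, 790, 627, 612, 587, 583, 460, 337, 281, 126.
tape 1: place 799 GB, 1 GB left
tape 2: place 790 GB, 10 GB left
tape 3: place 627 GB, 173 GB left
tape 4: place 612 GB, 188 GB left
tape 5: place 587 GB, 213 GB left
tape 6: place 583 GB, 217 GB left
tape 7: place 460 GB, 340 GB left
tape 7: place 337 GB, 3 GB left
tape 8: place 281 GB, 519 GB left
tape 3: place 126 GB, 47 GB left

8 tapes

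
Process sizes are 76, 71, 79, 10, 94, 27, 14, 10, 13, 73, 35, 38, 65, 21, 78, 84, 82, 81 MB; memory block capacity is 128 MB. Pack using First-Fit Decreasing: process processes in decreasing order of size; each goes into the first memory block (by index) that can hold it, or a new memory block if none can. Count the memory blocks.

Sorted descending: 94, 84, 82, 81, 79, 78, 76, 73, 71, 65, 38, 35, 27, 21, 14, 13, 10, 10.
Put 94 MB in memory block 1; 34 MB remain.
Put 84 MB in memory block 2; 44 MB remain.
Put 82 MB in memory block 3; 46 MB remain.
Put 81 MB in memory block 4; 47 MB remain.
Put 79 MB in memory block 5; 49 MB remain.
Put 78 MB in memory block 6; 50 MB remain.
Put 76 MB in memory block 7; 52 MB remain.
Put 73 MB in memory block 8; 55 MB remain.
Put 71 MB in memory block 9; 57 MB remain.
Put 65 MB in memory block 10; 63 MB remain.
Put 38 MB in memory block 2; 6 MB remain.
Put 35 MB in memory block 3; 11 MB remain.
Put 27 MB in memory block 1; 7 MB remain.
Put 21 MB in memory block 4; 26 MB remain.
Put 14 MB in memory block 4; 12 MB remain.
Put 13 MB in memory block 5; 36 MB remain.
Put 10 MB in memory block 3; 1 MB remain.
Put 10 MB in memory block 4; 2 MB remain.
Final memory blocks: [94,27] [84,38] [82,35,10] [81,21,14,10] [79,13] [78] [76] [73] [71] [65].

10 memory blocks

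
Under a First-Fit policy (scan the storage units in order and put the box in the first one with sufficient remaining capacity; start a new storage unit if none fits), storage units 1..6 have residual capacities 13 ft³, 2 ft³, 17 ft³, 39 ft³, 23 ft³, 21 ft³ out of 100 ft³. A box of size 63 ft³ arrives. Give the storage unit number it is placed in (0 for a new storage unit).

0

No storage unit has ≥ 63 ft³ free, so a new storage unit is opened.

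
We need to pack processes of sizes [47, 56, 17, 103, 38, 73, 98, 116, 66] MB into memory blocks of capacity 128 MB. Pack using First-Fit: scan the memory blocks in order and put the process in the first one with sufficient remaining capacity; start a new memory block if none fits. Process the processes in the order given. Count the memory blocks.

memory block 1: place 47 MB, 81 MB left
memory block 1: place 56 MB, 25 MB left
memory block 1: place 17 MB, 8 MB left
memory block 2: place 103 MB, 25 MB left
memory block 3: place 38 MB, 90 MB left
memory block 3: place 73 MB, 17 MB left
memory block 4: place 98 MB, 30 MB left
memory block 5: place 116 MB, 12 MB left
memory block 6: place 66 MB, 62 MB left

6 memory blocks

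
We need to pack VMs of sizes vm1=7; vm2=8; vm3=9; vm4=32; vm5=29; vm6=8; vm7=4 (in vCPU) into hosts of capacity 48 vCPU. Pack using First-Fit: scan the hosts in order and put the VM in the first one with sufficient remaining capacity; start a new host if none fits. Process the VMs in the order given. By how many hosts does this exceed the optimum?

First-Fit: [7,8,9,8,4] [32] [29] → 3 hosts.
Total size 97 vCPU; any packing needs at least ⌈97/48⌉ = 3 hosts.
So 3 is already optimal.

0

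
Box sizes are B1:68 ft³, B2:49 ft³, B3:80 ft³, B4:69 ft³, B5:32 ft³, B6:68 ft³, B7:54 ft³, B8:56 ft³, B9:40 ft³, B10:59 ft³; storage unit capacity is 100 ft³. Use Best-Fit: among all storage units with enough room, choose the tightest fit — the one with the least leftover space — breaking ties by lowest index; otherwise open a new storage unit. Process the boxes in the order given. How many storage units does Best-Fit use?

8

storage unit 1: place B1 (68 ft³), 32 ft³ left
storage unit 2: place B2 (49 ft³), 51 ft³ left
storage unit 3: place B3 (80 ft³), 20 ft³ left
storage unit 4: place B4 (69 ft³), 31 ft³ left
storage unit 1: place B5 (32 ft³), 0 ft³ left
storage unit 5: place B6 (68 ft³), 32 ft³ left
storage unit 6: place B7 (54 ft³), 46 ft³ left
storage unit 7: place B8 (56 ft³), 44 ft³ left
storage unit 7: place B9 (40 ft³), 4 ft³ left
storage unit 8: place B10 (59 ft³), 41 ft³ left
Final storage units: [68,32] [49] [80] [69] [68] [54] [56,40] [59].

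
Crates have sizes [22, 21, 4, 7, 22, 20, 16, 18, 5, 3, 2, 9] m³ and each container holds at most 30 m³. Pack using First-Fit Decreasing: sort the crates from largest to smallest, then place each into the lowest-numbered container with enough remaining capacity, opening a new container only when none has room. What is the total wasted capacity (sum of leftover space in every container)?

Sorted descending: 22, 22, 21, 20, 18, 16, 9, 7, 5, 4, 3, 2.
Put 22 m³ in container 1; 8 m³ remain.
Put 22 m³ in container 2; 8 m³ remain.
Put 21 m³ in container 3; 9 m³ remain.
Put 20 m³ in container 4; 10 m³ remain.
Put 18 m³ in container 5; 12 m³ remain.
Put 16 m³ in container 6; 14 m³ remain.
Put 9 m³ in container 3; 0 m³ remain.
Put 7 m³ in container 1; 1 m³ remain.
Put 5 m³ in container 2; 3 m³ remain.
Put 4 m³ in container 4; 6 m³ remain.
Put 3 m³ in container 2; 0 m³ remain.
Put 2 m³ in container 4; 4 m³ remain.
6 containers × 30 m³ = 180 m³; used 149 m³; unused 31 m³.

31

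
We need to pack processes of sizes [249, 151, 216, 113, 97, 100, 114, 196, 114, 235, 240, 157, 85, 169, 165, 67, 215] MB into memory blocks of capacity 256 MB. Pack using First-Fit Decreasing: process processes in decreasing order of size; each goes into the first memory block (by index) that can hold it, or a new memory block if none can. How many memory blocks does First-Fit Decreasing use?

12

Sorted descending: 249, 240, 235, 216, 215, 196, 169, 165, 157, 151, 114, 114, 113, 100, 97, 85, 67.
Put 249 MB in memory block 1; 7 MB remain.
Put 240 MB in memory block 2; 16 MB remain.
Put 235 MB in memory block 3; 21 MB remain.
Put 216 MB in memory block 4; 40 MB remain.
Put 215 MB in memory block 5; 41 MB remain.
Put 196 MB in memory block 6; 60 MB remain.
Put 169 MB in memory block 7; 87 MB remain.
Put 165 MB in memory block 8; 91 MB remain.
Put 157 MB in memory block 9; 99 MB remain.
Put 151 MB in memory block 10; 105 MB remain.
Put 114 MB in memory block 11; 142 MB remain.
Put 114 MB in memory block 11; 28 MB remain.
Put 113 MB in memory block 12; 143 MB remain.
Put 100 MB in memory block 10; 5 MB remain.
Put 97 MB in memory block 9; 2 MB remain.
Put 85 MB in memory block 7; 2 MB remain.
Put 67 MB in memory block 8; 24 MB remain.
Final memory blocks: [249] [240] [235] [216] [215] [196] [169,85] [165,67] [157,97] [151,100] [114,114] [113].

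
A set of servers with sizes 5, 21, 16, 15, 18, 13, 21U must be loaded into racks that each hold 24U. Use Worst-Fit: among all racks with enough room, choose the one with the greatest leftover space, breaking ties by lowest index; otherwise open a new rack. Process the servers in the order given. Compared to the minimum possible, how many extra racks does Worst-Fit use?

Worst-Fit: [5,16] [21] [15] [18] [13] [21] → 6 racks.
6 servers exceed 12U (half the capacity), and no two of those can share a rack, so at least 6 racks are needed.
So 6 is already optimal.

0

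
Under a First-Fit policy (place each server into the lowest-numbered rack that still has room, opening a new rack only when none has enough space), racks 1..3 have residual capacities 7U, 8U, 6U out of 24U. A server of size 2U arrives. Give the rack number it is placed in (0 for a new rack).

Racks with room: rack 1 (7U), rack 2 (8U), rack 3 (6U).
The first with room is rack 1.

1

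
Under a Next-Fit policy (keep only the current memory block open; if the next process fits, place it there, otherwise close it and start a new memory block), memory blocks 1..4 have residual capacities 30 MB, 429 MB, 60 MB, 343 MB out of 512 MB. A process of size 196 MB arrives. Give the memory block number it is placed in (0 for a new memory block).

4

Next-Fit only looks at memory block 4, which has 343 MB free.
196 MB fits there.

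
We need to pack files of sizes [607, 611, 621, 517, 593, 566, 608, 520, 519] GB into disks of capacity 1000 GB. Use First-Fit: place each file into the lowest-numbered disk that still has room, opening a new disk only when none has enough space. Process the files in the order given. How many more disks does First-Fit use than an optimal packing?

0

First-Fit: [607] [611] [621] [517] [593] [566] [608] [520] [519] → 9 disks.
9 files exceed 500 GB (half the capacity), and no two of those can share a disk, so at least 9 disks are needed.
So 9 is already optimal.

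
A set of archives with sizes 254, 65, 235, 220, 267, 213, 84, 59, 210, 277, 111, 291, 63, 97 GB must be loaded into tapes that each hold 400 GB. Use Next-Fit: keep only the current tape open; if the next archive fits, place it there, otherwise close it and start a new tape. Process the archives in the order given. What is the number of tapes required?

Put 254 GB in tape 1; 146 GB remain.
Put 65 GB in tape 1; 81 GB remain.
Put 235 GB in tape 2; 165 GB remain.
Put 220 GB in tape 3; 180 GB remain.
Put 267 GB in tape 4; 133 GB remain.
Put 213 GB in tape 5; 187 GB remain.
Put 84 GB in tape 5; 103 GB remain.
Put 59 GB in tape 5; 44 GB remain.
Put 210 GB in tape 6; 190 GB remain.
Put 277 GB in tape 7; 123 GB remain.
Put 111 GB in tape 7; 12 GB remain.
Put 291 GB in tape 8; 109 GB remain.
Put 63 GB in tape 8; 46 GB remain.
Put 97 GB in tape 9; 303 GB remain.

9 tapes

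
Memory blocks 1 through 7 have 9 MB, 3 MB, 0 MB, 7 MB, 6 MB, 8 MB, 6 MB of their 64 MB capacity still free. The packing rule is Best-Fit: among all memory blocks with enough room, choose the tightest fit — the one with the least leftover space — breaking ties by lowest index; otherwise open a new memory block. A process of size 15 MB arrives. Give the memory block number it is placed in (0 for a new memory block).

No memory block has ≥ 15 MB free, so a new memory block is opened.

0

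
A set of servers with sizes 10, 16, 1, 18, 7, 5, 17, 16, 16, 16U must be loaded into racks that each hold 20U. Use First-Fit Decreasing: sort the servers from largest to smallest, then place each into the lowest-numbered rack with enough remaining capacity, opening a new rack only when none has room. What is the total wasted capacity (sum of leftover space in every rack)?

38

Sorted descending: 18, 17, 16, 16, 16, 16, 10, 7, 5, 1.
18U → rack 1 (remaining 2U)
17U → rack 2 (remaining 3U)
16U → rack 3 (remaining 4U)
16U → rack 4 (remaining 4U)
16U → rack 5 (remaining 4U)
16U → rack 6 (remaining 4U)
10U → rack 7 (remaining 10U)
7U → rack 7 (remaining 3U)
5U → rack 8 (remaining 15U)
1U → rack 1 (remaining 1U)
8 racks × 20U = 160U; used 122U; unused 38U.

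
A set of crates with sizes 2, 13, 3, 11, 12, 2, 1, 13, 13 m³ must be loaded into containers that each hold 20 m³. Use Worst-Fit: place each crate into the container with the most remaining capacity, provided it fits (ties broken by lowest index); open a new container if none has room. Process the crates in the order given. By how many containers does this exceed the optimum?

0

Worst-Fit: [2,13,3] [11,2] [12,1] [13] [13] → 5 containers.
5 crates exceed 10 m³ (half the capacity), and no two of those can share a container, so at least 5 containers are needed.
So 5 is already optimal.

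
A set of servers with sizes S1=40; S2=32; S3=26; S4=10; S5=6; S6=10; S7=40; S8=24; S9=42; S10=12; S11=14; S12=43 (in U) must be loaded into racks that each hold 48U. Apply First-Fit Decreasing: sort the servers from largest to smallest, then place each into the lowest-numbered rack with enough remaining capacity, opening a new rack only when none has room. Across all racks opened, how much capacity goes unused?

37

Sorted descending: 43, 42, 40, 40, 32, 26, 24, 14, 12, 10, 10, 6.
Put 43U in rack 1; 5U remain.
Put 42U in rack 2; 6U remain.
Put 40U in rack 3; 8U remain.
Put 40U in rack 4; 8U remain.
Put 32U in rack 5; 16U remain.
Put 26U in rack 6; 22U remain.
Put 24U in rack 7; 24U remain.
Put 14U in rack 5; 2U remain.
Put 12U in rack 6; 10U remain.
Put 10U in rack 6; 0U remain.
Put 10U in rack 7; 14U remain.
Put 6U in rack 2; 0U remain.
7 racks × 48U = 336U; used 299U; unused 37U.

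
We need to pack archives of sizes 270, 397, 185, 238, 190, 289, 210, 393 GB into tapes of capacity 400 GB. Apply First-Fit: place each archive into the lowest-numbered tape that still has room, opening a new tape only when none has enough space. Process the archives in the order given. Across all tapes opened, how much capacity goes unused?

Put 270 GB in tape 1; 130 GB remain.
Put 397 GB in tape 2; 3 GB remain.
Put 185 GB in tape 3; 215 GB remain.
Put 238 GB in tape 4; 162 GB remain.
Put 190 GB in tape 3; 25 GB remain.
Put 289 GB in tape 5; 111 GB remain.
Put 210 GB in tape 6; 190 GB remain.
Put 393 GB in tape 7; 7 GB remain.
7 tapes × 400 GB = 2800 GB; used 2172 GB; unused 628 GB.

628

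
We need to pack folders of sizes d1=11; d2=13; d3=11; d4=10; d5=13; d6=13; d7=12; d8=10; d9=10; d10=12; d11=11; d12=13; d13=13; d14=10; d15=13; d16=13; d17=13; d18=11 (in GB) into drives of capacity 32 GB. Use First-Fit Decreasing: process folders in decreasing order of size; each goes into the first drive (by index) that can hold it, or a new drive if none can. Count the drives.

Sorted descending: 13, 13, 13, 13, 13, 13, 13, 13, 12, 12, 11, 11, 11, 11, 10, 10, 10, 10.
drive 1: place 13 GB, 19 GB left
drive 1: place 13 GB, 6 GB left
drive 2: place 13 GB, 19 GB left
drive 2: place 13 GB, 6 GB left
drive 3: place 13 GB, 19 GB left
drive 3: place 13 GB, 6 GB left
drive 4: place 13 GB, 19 GB left
drive 4: place 13 GB, 6 GB left
drive 5: place 12 GB, 20 GB left
drive 5: place 12 GB, 8 GB left
drive 6: place 11 GB, 21 GB left
drive 6: place 11 GB, 10 GB left
drive 7: place 11 GB, 21 GB left
drive 7: place 11 GB, 10 GB left
drive 6: place 10 GB, 0 GB left
drive 7: place 10 GB, 0 GB left
drive 8: place 10 GB, 22 GB left
drive 8: place 10 GB, 12 GB left

8 drives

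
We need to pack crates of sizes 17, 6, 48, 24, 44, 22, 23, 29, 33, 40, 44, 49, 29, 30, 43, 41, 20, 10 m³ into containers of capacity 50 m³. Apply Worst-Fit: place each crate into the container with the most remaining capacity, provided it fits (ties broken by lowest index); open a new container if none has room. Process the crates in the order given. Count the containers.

13

container 1: place 17 m³, 33 m³ left
container 1: place 6 m³, 27 m³ left
container 2: place 48 m³, 2 m³ left
container 1: place 24 m³, 3 m³ left
container 3: place 44 m³, 6 m³ left
container 4: place 22 m³, 28 m³ left
container 4: place 23 m³, 5 m³ left
container 5: place 29 m³, 21 m³ left
container 6: place 33 m³, 17 m³ left
container 7: place 40 m³, 10 m³ left
container 8: place 44 m³, 6 m³ left
container 9: place 49 m³, 1 m³ left
container 10: place 29 m³, 21 m³ left
container 11: place 30 m³, 20 m³ left
container 12: place 43 m³, 7 m³ left
container 13: place 41 m³, 9 m³ left
container 5: place 20 m³, 1 m³ left
container 10: place 10 m³, 11 m³ left
Final containers: [17,6,24] [48] [44] [22,23] [29,20] [33] [40] [44] [49] [29,10] [30] [43] [41].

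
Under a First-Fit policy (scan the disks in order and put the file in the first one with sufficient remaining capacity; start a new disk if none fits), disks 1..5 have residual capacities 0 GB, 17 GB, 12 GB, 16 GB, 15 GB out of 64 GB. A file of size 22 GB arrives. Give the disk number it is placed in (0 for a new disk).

0

No disk has ≥ 22 GB free, so a new disk is opened.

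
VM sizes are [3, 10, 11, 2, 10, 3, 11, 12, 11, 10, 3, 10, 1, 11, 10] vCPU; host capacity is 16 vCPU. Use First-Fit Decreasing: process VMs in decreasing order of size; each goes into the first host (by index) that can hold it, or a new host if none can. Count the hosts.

Sorted descending: 12, 11, 11, 11, 11, 10, 10, 10, 10, 10, 3, 3, 3, 2, 1.
host 1: place 12 vCPU, 4 vCPU left
host 2: place 11 vCPU, 5 vCPU left
host 3: place 11 vCPU, 5 vCPU left
host 4: place 11 vCPU, 5 vCPU left
host 5: place 11 vCPU, 5 vCPU left
host 6: place 10 vCPU, 6 vCPU left
host 7: place 10 vCPU, 6 vCPU left
host 8: place 10 vCPU, 6 vCPU left
host 9: place 10 vCPU, 6 vCPU left
host 10: place 10 vCPU, 6 vCPU left
host 1: place 3 vCPU, 1 vCPU left
host 2: place 3 vCPU, 2 vCPU left
host 3: place 3 vCPU, 2 vCPU left
host 2: place 2 vCPU, 0 vCPU left
host 1: place 1 vCPU, 0 vCPU left
Final hosts: [12,3,1] [11,3,2] [11,3] [11] [11] [10] [10] [10] [10] [10].

10 hosts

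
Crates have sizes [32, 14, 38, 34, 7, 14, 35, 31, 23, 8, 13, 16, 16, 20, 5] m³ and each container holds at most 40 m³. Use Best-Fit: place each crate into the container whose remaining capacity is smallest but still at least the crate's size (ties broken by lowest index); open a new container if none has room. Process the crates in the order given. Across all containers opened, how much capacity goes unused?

54

container 1: place 32 m³, 8 m³ left
container 2: place 14 m³, 26 m³ left
container 3: place 38 m³, 2 m³ left
container 4: place 34 m³, 6 m³ left
container 1: place 7 m³, 1 m³ left
container 2: place 14 m³, 12 m³ left
container 5: place 35 m³, 5 m³ left
container 6: place 31 m³, 9 m³ left
container 7: place 23 m³, 17 m³ left
container 6: place 8 m³, 1 m³ left
container 7: place 13 m³, 4 m³ left
container 8: place 16 m³, 24 m³ left
container 8: place 16 m³, 8 m³ left
container 9: place 20 m³, 20 m³ left
container 5: place 5 m³, 0 m³ left
9 containers × 40 m³ = 360 m³; used 306 m³; unused 54 m³.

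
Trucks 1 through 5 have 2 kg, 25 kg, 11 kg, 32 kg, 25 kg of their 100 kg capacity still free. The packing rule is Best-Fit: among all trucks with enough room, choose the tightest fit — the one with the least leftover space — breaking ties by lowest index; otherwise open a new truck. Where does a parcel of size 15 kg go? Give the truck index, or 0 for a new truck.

2

Trucks with room: truck 2 (25 kg), truck 4 (32 kg), truck 5 (25 kg).
Tightest fit is truck 2 with 25 kg free.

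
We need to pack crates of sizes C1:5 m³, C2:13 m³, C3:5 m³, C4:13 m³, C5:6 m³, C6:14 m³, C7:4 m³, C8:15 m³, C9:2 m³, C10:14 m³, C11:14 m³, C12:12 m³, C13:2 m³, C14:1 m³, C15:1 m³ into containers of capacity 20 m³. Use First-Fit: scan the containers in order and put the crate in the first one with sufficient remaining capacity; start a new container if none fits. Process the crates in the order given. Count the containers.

7

C1 (5 m³) → container 1 (remaining 15 m³)
C2 (13 m³) → container 1 (remaining 2 m³)
C3 (5 m³) → container 2 (remaining 15 m³)
C4 (13 m³) → container 2 (remaining 2 m³)
C5 (6 m³) → container 3 (remaining 14 m³)
C6 (14 m³) → container 3 (remaining 0 m³)
C7 (4 m³) → container 4 (remaining 16 m³)
C8 (15 m³) → container 4 (remaining 1 m³)
C9 (2 m³) → container 1 (remaining 0 m³)
C10 (14 m³) → container 5 (remaining 6 m³)
C11 (14 m³) → container 6 (remaining 6 m³)
C12 (12 m³) → container 7 (remaining 8 m³)
C13 (2 m³) → container 2 (remaining 0 m³)
C14 (1 m³) → container 4 (remaining 0 m³)
C15 (1 m³) → container 5 (remaining 5 m³)
Final containers: [5,13,2] [5,13,2] [6,14] [4,15,1] [14,1] [14] [12].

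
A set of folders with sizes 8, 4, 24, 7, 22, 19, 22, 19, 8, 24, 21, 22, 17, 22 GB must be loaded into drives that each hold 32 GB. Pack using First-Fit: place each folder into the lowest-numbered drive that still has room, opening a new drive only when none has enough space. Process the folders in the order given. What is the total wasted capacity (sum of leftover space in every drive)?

8 GB → drive 1 (remaining 24 GB)
4 GB → drive 1 (remaining 20 GB)
24 GB → drive 2 (remaining 8 GB)
7 GB → drive 1 (remaining 13 GB)
22 GB → drive 3 (remaining 10 GB)
19 GB → drive 4 (remaining 13 GB)
22 GB → drive 5 (remaining 10 GB)
19 GB → drive 6 (remaining 13 GB)
8 GB → drive 1 (remaining 5 GB)
24 GB → drive 7 (remaining 8 GB)
21 GB → drive 8 (remaining 11 GB)
22 GB → drive 9 (remaining 10 GB)
17 GB → drive 10 (remaining 15 GB)
22 GB → drive 11 (remaining 10 GB)
11 drives × 32 GB = 352 GB; used 239 GB; unused 113 GB.

113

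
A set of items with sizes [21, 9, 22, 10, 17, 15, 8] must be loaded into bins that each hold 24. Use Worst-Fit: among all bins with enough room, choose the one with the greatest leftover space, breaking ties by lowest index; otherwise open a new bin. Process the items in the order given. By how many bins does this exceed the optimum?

0

Worst-Fit: [21] [9,10] [22] [17] [15,8] → 5 bins.
Total size 102; any packing needs at least ⌈102/24⌉ = 5 bins.
So 5 is already optimal.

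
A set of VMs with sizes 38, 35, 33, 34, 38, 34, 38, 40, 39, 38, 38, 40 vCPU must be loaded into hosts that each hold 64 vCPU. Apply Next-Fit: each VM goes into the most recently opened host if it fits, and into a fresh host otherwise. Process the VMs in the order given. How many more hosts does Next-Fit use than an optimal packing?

0

Next-Fit: [38] [35] [33] [34] [38] [34] [38] [40] [39] [38] [38] [40] → 12 hosts.
12 VMs exceed 32 vCPU (half the capacity), and no two of those can share a host, so at least 12 hosts are needed.
So 12 is already optimal.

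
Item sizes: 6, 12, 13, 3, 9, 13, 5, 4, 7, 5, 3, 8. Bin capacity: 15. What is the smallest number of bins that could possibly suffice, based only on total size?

Total size = 6 + 12 + 13 + 3 + 9 + 13 + 5 + 4 + 7 + 5 + 3 + 8 = 88.
⌈88 / 15⌉ = 6.

6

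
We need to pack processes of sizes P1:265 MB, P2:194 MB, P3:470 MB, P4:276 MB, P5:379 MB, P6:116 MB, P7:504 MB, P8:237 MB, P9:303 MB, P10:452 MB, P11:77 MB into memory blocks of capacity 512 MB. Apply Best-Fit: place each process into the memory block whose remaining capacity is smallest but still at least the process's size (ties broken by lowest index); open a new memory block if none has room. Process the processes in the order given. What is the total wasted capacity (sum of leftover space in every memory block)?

Put P1 (265 MB) in memory block 1; 247 MB remain.
Put P2 (194 MB) in memory block 1; 53 MB remain.
Put P3 (470 MB) in memory block 2; 42 MB remain.
Put P4 (276 MB) in memory block 3; 236 MB remain.
Put P5 (379 MB) in memory block 4; 133 MB remain.
Put P6 (116 MB) in memory block 4; 17 MB remain.
Put P7 (504 MB) in memory block 5; 8 MB remain.
Put P8 (237 MB) in memory block 6; 275 MB remain.
Put P9 (303 MB) in memory block 7; 209 MB remain.
Put P10 (452 MB) in memory block 8; 60 MB remain.
Put P11 (77 MB) in memory block 7; 132 MB remain.
8 memory blocks × 512 MB = 4096 MB; used 3273 MB; unused 823 MB.

823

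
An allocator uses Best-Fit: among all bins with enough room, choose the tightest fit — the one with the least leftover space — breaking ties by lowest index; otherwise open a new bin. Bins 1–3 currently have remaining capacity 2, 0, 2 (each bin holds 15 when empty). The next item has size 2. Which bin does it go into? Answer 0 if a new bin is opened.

1

Bins with room: bin 1 (2), bin 3 (2).
Tightest fit is bin 1 with 2 free.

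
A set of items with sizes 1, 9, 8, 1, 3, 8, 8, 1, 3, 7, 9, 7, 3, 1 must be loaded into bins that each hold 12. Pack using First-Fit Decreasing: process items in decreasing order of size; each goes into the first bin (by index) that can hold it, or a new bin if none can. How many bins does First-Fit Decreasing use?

7

Sorted descending: 9, 9, 8, 8, 8, 7, 7, 3, 3, 3, 1, 1, 1, 1.
Put 9 in bin 1; 3 remain.
Put 9 in bin 2; 3 remain.
Put 8 in bin 3; 4 remain.
Put 8 in bin 4; 4 remain.
Put 8 in bin 5; 4 remain.
Put 7 in bin 6; 5 remain.
Put 7 in bin 7; 5 remain.
Put 3 in bin 1; 0 remain.
Put 3 in bin 2; 0 remain.
Put 3 in bin 3; 1 remain.
Put 1 in bin 3; 0 remain.
Put 1 in bin 4; 3 remain.
Put 1 in bin 4; 2 remain.
Put 1 in bin 4; 1 remain.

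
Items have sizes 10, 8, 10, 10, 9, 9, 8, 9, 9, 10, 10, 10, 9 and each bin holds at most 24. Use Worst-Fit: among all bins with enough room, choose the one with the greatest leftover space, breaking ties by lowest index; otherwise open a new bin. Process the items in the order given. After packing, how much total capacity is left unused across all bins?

47

Put 10 in bin 1; 14 remain.
Put 8 in bin 1; 6 remain.
Put 10 in bin 2; 14 remain.
Put 10 in bin 2; 4 remain.
Put 9 in bin 3; 15 remain.
Put 9 in bin 3; 6 remain.
Put 8 in bin 4; 16 remain.
Put 9 in bin 4; 7 remain.
Put 9 in bin 5; 15 remain.
Put 10 in bin 5; 5 remain.
Put 10 in bin 6; 14 remain.
Put 10 in bin 6; 4 remain.
Put 9 in bin 7; 15 remain.
7 bins × 24 = 168; used 121; unused 47.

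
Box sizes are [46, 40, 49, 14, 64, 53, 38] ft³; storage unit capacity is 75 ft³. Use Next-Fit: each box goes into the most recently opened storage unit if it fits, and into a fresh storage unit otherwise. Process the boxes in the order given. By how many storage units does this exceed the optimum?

0

Next-Fit: [46] [40] [49,14] [64] [53] [38] → 6 storage units.
6 boxes exceed 37.5 ft³ (half the capacity), and no two of those can share a storage unit, so at least 6 storage units are needed.
So 6 is already optimal.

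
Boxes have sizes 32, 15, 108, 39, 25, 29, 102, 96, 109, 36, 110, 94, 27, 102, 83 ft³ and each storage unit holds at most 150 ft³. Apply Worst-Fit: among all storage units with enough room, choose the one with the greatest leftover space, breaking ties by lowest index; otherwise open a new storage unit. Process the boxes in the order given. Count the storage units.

9 storage units

32 ft³ → storage unit 1 (remaining 118 ft³)
15 ft³ → storage unit 1 (remaining 103 ft³)
108 ft³ → storage unit 2 (remaining 42 ft³)
39 ft³ → storage unit 1 (remaining 64 ft³)
25 ft³ → storage unit 1 (remaining 39 ft³)
29 ft³ → storage unit 2 (remaining 13 ft³)
102 ft³ → storage unit 3 (remaining 48 ft³)
96 ft³ → storage unit 4 (remaining 54 ft³)
109 ft³ → storage unit 5 (remaining 41 ft³)
36 ft³ → storage unit 4 (remaining 18 ft³)
110 ft³ → storage unit 6 (remaining 40 ft³)
94 ft³ → storage unit 7 (remaining 56 ft³)
27 ft³ → storage unit 7 (remaining 29 ft³)
102 ft³ → storage unit 8 (remaining 48 ft³)
83 ft³ → storage unit 9 (remaining 67 ft³)
Final storage units: [32,15,39,25] [108,29] [102] [96,36] [109] [110] [94,27] [102] [83].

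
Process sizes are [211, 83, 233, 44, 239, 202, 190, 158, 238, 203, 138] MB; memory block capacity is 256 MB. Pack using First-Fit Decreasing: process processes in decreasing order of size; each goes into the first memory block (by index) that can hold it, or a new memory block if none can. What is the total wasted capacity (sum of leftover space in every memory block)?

Sorted descending: 239, 238, 233, 211, 203, 202, 190, 158, 138, 83, 44.
239 MB → memory block 1 (remaining 17 MB)
238 MB → memory block 2 (remaining 18 MB)
233 MB → memory block 3 (remaining 23 MB)
211 MB → memory block 4 (remaining 45 MB)
203 MB → memory block 5 (remaining 53 MB)
202 MB → memory block 6 (remaining 54 MB)
190 MB → memory block 7 (remaining 66 MB)
158 MB → memory block 8 (remaining 98 MB)
138 MB → memory block 9 (remaining 118 MB)
83 MB → memory block 8 (remaining 15 MB)
44 MB → memory block 4 (remaining 1 MB)
9 memory blocks × 256 MB = 2304 MB; used 1939 MB; unused 365 MB.

365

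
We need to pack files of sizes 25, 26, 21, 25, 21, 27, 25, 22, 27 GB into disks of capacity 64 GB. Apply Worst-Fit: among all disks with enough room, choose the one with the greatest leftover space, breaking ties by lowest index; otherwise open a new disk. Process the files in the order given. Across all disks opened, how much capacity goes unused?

101

25 GB → disk 1 (remaining 39 GB)
26 GB → disk 1 (remaining 13 GB)
21 GB → disk 2 (remaining 43 GB)
25 GB → disk 2 (remaining 18 GB)
21 GB → disk 3 (remaining 43 GB)
27 GB → disk 3 (remaining 16 GB)
25 GB → disk 4 (remaining 39 GB)
22 GB → disk 4 (remaining 17 GB)
27 GB → disk 5 (remaining 37 GB)
5 disks × 64 GB = 320 GB; used 219 GB; unused 101 GB.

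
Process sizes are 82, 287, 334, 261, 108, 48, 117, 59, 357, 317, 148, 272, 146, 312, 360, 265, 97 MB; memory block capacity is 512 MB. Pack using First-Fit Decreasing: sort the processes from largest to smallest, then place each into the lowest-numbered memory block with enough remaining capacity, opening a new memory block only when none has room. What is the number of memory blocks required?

Sorted descending: 360, 357, 334, 317, 312, 287, 272, 265, 261, 148, 146, 117, 108, 97, 82, 59, 48.
Put 360 MB in memory block 1; 152 MB remain.
Put 357 MB in memory block 2; 155 MB remain.
Put 334 MB in memory block 3; 178 MB remain.
Put 317 MB in memory block 4; 195 MB remain.
Put 312 MB in memory block 5; 200 MB remain.
Put 287 MB in memory block 6; 225 MB remain.
Put 272 MB in memory block 7; 240 MB remain.
Put 265 MB in memory block 8; 247 MB remain.
Put 261 MB in memory block 9; 251 MB remain.
Put 148 MB in memory block 1; 4 MB remain.
Put 146 MB in memory block 2; 9 MB remain.
Put 117 MB in memory block 3; 61 MB remain.
Put 108 MB in memory block 4; 87 MB remain.
Put 97 MB in memory block 5; 103 MB remain.
Put 82 MB in memory block 4; 5 MB remain.
Put 59 MB in memory block 3; 2 MB remain.
Put 48 MB in memory block 5; 55 MB remain.
Final memory blocks: [360,148] [357,146] [334,117,59] [317,108,82] [312,97,48] [287] [272] [265] [261].

9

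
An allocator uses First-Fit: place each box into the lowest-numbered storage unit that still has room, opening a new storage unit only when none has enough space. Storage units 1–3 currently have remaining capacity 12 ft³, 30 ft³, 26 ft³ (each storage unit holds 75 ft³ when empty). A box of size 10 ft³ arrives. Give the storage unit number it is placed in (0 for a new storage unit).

Storage units with room: storage unit 1 (12 ft³), storage unit 2 (30 ft³), storage unit 3 (26 ft³).
The first with room is storage unit 1.

1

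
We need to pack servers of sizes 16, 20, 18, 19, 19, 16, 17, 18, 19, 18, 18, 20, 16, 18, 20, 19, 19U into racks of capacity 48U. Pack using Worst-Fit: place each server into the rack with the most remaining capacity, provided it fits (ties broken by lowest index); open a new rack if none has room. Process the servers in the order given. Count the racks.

9

Put 16U in rack 1; 32U remain.
Put 20U in rack 1; 12U remain.
Put 18U in rack 2; 30U remain.
Put 19U in rack 2; 11U remain.
Put 19U in rack 3; 29U remain.
Put 16U in rack 3; 13U remain.
Put 17U in rack 4; 31U remain.
Put 18U in rack 4; 13U remain.
Put 19U in rack 5; 29U remain.
Put 18U in rack 5; 11U remain.
Put 18U in rack 6; 30U remain.
Put 20U in rack 6; 10U remain.
Put 16U in rack 7; 32U remain.
Put 18U in rack 7; 14U remain.
Put 20U in rack 8; 28U remain.
Put 19U in rack 8; 9U remain.
Put 19U in rack 9; 29U remain.
Final racks: [16,20] [18,19] [19,16] [17,18] [19,18] [18,20] [16,18] [20,19] [19].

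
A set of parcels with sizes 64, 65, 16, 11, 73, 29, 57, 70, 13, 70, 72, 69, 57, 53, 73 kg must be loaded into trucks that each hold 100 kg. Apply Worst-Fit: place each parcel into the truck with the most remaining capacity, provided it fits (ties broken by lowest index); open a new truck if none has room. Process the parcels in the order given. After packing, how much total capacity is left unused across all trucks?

Put 64 kg in truck 1; 36 kg remain.
Put 65 kg in truck 2; 35 kg remain.
Put 16 kg in truck 1; 20 kg remain.
Put 11 kg in truck 2; 24 kg remain.
Put 73 kg in truck 3; 27 kg remain.
Put 29 kg in truck 4; 71 kg remain.
Put 57 kg in truck 4; 14 kg remain.
Put 70 kg in truck 5; 30 kg remain.
Put 13 kg in truck 5; 17 kg remain.
Put 70 kg in truck 6; 30 kg remain.
Put 72 kg in truck 7; 28 kg remain.
Put 69 kg in truck 8; 31 kg remain.
Put 57 kg in truck 9; 43 kg remain.
Put 53 kg in truck 10; 47 kg remain.
Put 73 kg in truck 11; 27 kg remain.
11 trucks × 100 kg = 1100 kg; used 792 kg; unused 308 kg.

308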